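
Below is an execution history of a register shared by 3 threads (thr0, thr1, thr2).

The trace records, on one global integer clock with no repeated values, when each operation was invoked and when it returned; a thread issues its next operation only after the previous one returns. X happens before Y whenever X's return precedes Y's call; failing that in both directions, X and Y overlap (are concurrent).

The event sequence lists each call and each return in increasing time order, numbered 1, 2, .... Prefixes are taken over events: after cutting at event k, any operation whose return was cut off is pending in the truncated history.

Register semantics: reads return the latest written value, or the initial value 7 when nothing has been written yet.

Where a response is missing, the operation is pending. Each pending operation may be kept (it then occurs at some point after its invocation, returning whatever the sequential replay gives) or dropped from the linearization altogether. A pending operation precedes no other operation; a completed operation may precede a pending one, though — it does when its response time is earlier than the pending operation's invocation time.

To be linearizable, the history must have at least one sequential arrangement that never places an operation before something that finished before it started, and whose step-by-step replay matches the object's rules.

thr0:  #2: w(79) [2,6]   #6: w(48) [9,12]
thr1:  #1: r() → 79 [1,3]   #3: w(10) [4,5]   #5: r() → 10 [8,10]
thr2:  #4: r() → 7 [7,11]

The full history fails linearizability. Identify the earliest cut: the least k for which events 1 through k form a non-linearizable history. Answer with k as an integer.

11

events 1..10 are linearizable, e.g. via #2, #1, #3, #4, #5:
after step 1 (#2 w(79)): value 79
after step 2 (#1 r() → 79): value 79
after step 3 (#3 w(10)): value 10
after step 4 (#4 r() (pending, included)): value 10
after step 5 (#5 r() → 10): value 10
at event 11 (#4's time-11 response) nothing linearizes any more
including or dropping the 1 pending operation (#6) in any combination fails
take #1, #2, #3, #4, #5 (pending dropped): step 1 already fails, because #1 r() → 79 cannot occur there
take #1, #2, #3, #5, #4 (pending dropped): step 1 already fails, because #1 r() → 79 cannot occur there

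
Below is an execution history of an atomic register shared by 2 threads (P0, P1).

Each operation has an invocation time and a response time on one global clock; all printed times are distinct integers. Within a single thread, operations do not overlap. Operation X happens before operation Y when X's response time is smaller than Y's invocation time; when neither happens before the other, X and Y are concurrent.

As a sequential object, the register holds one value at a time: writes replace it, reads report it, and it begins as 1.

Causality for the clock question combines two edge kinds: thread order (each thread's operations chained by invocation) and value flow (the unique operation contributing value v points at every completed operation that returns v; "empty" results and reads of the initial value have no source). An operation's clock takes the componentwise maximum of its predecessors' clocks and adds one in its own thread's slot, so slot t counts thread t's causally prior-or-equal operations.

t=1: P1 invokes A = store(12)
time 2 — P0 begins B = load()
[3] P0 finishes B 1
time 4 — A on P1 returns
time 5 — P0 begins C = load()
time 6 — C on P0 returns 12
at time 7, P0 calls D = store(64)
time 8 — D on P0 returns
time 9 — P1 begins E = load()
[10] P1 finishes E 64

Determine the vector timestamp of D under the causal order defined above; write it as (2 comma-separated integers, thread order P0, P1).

VC(A, invoked at 1): no causal predecessors; +1 on P1 → (0, 1)
VC(B, invoked at 2): no causal predecessors; +1 on P0 → (1, 0)
invoked at 5, C merges VC(A)=(0, 1), VC(B)=(1, 0) and bumps P0's slot → (2, 1)
invoked at 7, D merges VC(C)=(2, 1) and bumps P0's slot → (3, 1)
invoked at 9, E merges VC(A)=(0, 1), VC(D)=(3, 1) and bumps P1's slot → (3, 2)
target: VC(D) = (3, 1)

(3, 1)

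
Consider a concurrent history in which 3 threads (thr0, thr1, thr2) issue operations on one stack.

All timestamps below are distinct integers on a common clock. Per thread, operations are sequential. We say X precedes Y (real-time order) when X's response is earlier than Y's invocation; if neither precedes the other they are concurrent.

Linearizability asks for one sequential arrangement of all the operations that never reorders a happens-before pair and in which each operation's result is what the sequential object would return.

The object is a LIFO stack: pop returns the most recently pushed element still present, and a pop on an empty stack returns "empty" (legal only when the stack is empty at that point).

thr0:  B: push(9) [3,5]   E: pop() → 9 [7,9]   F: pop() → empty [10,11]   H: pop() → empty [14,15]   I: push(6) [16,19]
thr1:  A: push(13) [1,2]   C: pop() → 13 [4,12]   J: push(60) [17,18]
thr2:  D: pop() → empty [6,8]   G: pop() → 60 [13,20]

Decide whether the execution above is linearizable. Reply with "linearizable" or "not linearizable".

one valid linearization: A, B, E, C, D, F, H, I, J, G
after step 1 (A push(13)): stack <13>
after step 2 (B push(9)): stack <13,9>
after step 3 (E pop() → 9): stack <13>
after step 4 (C pop() → 13): stack <>
after step 5 (D pop() → empty): stack <>
after step 6 (F pop() → empty): stack <>
after step 7 (H pop() → empty): stack <>
after step 8 (I push(6)): stack <6>
after step 9 (J push(60)): stack <6,60>
after step 10 (G pop() → 60): stack <6>

linearizable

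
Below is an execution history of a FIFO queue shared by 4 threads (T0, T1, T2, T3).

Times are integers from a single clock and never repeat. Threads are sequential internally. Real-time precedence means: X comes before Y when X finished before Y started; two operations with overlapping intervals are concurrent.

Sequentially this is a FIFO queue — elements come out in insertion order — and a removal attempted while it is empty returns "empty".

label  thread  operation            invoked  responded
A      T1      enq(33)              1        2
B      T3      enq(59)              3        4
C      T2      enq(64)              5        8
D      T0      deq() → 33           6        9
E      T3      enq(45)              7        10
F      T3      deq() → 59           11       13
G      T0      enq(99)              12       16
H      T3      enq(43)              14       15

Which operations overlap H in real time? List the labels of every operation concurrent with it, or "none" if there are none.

concurrent with H ([14,15]): every op whose interval crosses 14..15
A [1,2]: before
B [3,4]: before
C [5,8]: before
D [6,9]: before
E [7,10]: before
F [11,13]: before
G [12,16]: concurrent

G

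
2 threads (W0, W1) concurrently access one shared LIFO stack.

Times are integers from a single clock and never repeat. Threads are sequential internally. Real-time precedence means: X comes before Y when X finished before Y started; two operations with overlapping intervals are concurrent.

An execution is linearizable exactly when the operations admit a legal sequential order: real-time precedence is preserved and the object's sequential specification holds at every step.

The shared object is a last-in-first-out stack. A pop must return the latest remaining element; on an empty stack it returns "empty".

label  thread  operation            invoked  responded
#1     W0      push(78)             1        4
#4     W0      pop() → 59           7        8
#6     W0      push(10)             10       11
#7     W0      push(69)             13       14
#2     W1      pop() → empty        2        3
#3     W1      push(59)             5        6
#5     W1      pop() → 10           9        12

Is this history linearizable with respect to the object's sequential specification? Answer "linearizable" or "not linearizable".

a witness: #2, #1, #3, #4, #6, #5, #7
after step 1 (#2 pop() → empty): stack <>
after step 2 (#1 push(78)): stack <78>
after step 3 (#3 push(59)): stack <78,59>
after step 4 (#4 pop() → 59): stack <78>
after step 5 (#6 push(10)): stack <78,10>
after step 6 (#5 pop() → 10): stack <78>
after step 7 (#7 push(69)): stack <78,69>

linearizable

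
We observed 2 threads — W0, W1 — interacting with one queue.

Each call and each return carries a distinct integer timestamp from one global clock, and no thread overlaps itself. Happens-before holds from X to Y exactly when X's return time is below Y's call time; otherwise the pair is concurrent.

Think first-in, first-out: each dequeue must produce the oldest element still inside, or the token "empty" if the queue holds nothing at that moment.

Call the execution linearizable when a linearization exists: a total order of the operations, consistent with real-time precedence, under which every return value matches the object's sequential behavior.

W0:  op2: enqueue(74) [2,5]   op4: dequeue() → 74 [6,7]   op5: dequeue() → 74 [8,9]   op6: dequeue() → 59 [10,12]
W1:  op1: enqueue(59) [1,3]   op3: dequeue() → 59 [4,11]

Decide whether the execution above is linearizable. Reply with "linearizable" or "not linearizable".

through event 8 a valid linearization exists; event 9 (op5 responding at time 9) ends that
real-time-consistent orders of the 4 completed operations: 2 — all fail the queue replay
no completion choice of the 1 pending operation (op3) rescues it — every subset was tried
for example op1, op2, op4, op5 (pending dropped) fails at step 3: op4 dequeue() → 74 is not legal there
for example op2, op1, op4, op5 (pending dropped) fails at step 4: op5 dequeue() → 74 is not legal there

not linearizable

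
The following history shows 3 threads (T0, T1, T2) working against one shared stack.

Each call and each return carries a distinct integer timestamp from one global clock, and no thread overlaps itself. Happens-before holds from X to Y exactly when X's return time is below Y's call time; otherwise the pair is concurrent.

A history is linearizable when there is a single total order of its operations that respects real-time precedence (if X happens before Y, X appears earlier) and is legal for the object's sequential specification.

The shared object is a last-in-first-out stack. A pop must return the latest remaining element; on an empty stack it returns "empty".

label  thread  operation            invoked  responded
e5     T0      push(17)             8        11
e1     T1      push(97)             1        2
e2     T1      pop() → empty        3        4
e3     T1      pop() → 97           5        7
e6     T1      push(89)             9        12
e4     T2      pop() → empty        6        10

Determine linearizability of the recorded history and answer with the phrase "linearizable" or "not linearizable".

prefix check: 1..3 passes, 1..4 fails once e2's time-4 response joins
exactly one order of the 2 completed ops respects real time; the stack replay fails
e.g. e1, e2: illegal at step 2, since e2 pop() → empty cannot apply there

not linearizable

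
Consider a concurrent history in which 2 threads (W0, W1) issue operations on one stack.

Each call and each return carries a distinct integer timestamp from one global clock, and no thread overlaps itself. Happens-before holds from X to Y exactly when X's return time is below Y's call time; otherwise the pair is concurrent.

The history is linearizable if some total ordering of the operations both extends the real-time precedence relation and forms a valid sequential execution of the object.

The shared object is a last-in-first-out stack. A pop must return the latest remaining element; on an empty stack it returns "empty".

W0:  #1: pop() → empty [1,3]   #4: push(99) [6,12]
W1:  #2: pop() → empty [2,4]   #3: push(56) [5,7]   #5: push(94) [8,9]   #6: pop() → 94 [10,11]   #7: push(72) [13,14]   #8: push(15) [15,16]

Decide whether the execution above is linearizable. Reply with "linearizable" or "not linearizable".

linearizable

one valid linearization: #1, #2, #3, #4, #5, #6, #7, #8
after step 1 (#1 pop() → empty): stack <>
after step 2 (#2 pop() → empty): stack <>
after step 3 (#3 push(56)): stack <56>
after step 4 (#4 push(99)): stack <56,99>
after step 5 (#5 push(94)): stack <56,99,94>
after step 6 (#6 pop() → 94): stack <56,99>
after step 7 (#7 push(72)): stack <56,99,72>
after step 8 (#8 push(15)): stack <56,99,72,15>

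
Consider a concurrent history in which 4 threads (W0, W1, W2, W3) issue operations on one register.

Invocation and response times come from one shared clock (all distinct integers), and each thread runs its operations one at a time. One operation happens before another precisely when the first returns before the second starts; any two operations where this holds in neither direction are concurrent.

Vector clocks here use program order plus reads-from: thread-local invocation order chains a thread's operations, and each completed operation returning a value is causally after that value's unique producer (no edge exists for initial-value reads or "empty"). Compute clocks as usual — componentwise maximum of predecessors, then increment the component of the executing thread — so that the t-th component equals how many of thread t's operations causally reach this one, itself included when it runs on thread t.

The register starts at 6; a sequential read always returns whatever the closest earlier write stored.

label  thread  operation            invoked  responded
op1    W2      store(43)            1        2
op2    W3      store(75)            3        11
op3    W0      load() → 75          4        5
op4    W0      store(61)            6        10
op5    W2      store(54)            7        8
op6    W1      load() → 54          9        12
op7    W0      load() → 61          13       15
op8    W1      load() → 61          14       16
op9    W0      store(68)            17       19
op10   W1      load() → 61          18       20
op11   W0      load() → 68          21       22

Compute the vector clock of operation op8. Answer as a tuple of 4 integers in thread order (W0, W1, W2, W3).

(2, 2, 2, 1)

invoked at 3, op2 has no predecessors; its own W3 bump gives (0, 0, 0, 1)
invoked at 1, op1 has no predecessors; its own W2 bump gives (0, 0, 1, 0)
merge at op5 (invoked 7): VC(op1)=(0, 0, 1, 0), own-thread bump on W2 → (0, 0, 2, 0)
merge at op3 (invoked 4): VC(op2)=(0, 0, 0, 1), own-thread bump on W0 → (1, 0, 0, 1)
merge at op6 (invoked 9): VC(op5)=(0, 0, 2, 0), own-thread bump on W1 → (0, 1, 2, 0)
merge at op4 (invoked 6): VC(op3)=(1, 0, 0, 1), own-thread bump on W0 → (2, 0, 0, 1)
merge at op7 (invoked 13): VC(op4)=(2, 0, 0, 1), own-thread bump on W0 → (3, 0, 0, 1)
merge at op9 (invoked 17): VC(op7)=(3, 0, 0, 1), own-thread bump on W0 → (4, 0, 0, 1)
merge at op11 (invoked 21): VC(op9)=(4, 0, 0, 1), own-thread bump on W0 → (5, 0, 0, 1)
merge at op8 (invoked 14): VC(op4)=(2, 0, 0, 1), VC(op6)=(0, 1, 2, 0), own-thread bump on W1 → (2, 2, 2, 1)
merge at op10 (invoked 18): VC(op4)=(2, 0, 0, 1), VC(op8)=(2, 2, 2, 1), own-thread bump on W1 → (2, 3, 2, 1)
target: VC(op8) = (2, 2, 2, 1)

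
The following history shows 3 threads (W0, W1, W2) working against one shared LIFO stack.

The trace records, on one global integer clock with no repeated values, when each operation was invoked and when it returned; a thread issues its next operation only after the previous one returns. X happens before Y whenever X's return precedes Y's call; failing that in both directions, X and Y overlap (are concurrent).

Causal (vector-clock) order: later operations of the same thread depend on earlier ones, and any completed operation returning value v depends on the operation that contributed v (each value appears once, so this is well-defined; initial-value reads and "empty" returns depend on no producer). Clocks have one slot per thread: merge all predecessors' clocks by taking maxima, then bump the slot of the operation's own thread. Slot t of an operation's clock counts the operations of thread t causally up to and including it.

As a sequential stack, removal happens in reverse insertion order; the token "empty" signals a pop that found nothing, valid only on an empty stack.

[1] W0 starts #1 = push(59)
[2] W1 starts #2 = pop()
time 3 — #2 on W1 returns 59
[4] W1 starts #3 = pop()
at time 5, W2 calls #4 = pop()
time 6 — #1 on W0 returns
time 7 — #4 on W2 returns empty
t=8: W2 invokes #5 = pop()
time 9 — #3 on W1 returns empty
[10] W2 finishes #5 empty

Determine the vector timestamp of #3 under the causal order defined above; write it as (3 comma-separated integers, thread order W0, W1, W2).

invoked at 5, #4 has no predecessors; its own W2 bump gives (0, 0, 1)
invoked at 1, #1 has no predecessors; its own W0 bump gives (1, 0, 0)
VC(#5, invoked at 8): max of VC(#4)=(0, 0, 1), then +1 on thread W2 → (0, 0, 2)
VC(#2, invoked at 2): max of VC(#1)=(1, 0, 0), then +1 on thread W1 → (1, 1, 0)
VC(#3, invoked at 4): max of VC(#2)=(1, 1, 0), then +1 on thread W1 → (1, 2, 0)
target: VC(#3) = (1, 2, 0)

(1, 2, 0)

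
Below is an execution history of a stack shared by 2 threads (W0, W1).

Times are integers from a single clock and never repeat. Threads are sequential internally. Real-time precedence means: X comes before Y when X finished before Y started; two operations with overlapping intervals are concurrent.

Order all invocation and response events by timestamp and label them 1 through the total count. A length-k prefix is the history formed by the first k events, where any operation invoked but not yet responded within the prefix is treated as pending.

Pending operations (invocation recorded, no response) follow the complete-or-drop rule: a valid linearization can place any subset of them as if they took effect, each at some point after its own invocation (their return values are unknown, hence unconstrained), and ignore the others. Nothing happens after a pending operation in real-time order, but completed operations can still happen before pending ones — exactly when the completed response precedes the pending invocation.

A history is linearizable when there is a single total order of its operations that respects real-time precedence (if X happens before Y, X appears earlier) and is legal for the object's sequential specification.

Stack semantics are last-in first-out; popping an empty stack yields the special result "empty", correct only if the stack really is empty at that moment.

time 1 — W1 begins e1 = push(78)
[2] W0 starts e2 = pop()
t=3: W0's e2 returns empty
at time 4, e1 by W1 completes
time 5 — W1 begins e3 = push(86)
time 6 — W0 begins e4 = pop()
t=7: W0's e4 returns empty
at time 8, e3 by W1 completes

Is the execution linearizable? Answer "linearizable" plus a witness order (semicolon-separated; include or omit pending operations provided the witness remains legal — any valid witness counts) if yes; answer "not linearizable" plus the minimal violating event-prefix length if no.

not linearizable — minimal violating prefix: 7 events

events 1..6 are fine; event 7 — the response of e4 at time 7 — makes the prefix non-linearizable
3 completed operations, 2 real-time-consistent orders — every stack replay fails
include/drop combinations of the 1 pending operation (e3) were all tried; none helps
sample order e1, e2, e4 (pending dropped) stalls at step 2 — e2 pop() → empty has no legal effect
sample order e2, e1, e4 (pending dropped) stalls at step 3 — e4 pop() → empty has no legal effect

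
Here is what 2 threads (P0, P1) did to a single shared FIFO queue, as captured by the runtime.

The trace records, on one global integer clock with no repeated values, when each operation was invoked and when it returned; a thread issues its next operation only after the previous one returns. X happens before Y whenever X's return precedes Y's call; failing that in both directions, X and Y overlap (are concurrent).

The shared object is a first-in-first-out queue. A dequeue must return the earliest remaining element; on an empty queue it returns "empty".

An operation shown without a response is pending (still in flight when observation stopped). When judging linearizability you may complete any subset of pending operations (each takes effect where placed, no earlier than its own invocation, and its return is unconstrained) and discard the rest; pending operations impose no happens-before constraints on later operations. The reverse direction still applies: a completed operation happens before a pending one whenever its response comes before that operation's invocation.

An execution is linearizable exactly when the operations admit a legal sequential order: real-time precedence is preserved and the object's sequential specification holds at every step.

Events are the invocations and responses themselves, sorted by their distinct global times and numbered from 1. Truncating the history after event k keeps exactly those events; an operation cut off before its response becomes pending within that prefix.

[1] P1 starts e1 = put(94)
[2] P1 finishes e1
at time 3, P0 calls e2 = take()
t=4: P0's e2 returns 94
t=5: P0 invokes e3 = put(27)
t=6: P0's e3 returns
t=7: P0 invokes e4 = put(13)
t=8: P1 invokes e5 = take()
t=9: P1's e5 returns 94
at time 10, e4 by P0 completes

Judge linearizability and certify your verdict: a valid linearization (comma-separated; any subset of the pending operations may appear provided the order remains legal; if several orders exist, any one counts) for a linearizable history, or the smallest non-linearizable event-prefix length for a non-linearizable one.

cut after 8 events: linearizable; cut after 9 events (e5 responds, time 9): not linearizable
a single order respects real time; the 4 completed FIFO queue operations fail replay along it
no escape via the 1 pending operation (e4): every completion choice fails
e.g. e1, e2, e3, e5 (pending dropped): illegal at step 4, since e5 take() → 94 cannot apply there

not linearizable — minimal violating prefix: 9 events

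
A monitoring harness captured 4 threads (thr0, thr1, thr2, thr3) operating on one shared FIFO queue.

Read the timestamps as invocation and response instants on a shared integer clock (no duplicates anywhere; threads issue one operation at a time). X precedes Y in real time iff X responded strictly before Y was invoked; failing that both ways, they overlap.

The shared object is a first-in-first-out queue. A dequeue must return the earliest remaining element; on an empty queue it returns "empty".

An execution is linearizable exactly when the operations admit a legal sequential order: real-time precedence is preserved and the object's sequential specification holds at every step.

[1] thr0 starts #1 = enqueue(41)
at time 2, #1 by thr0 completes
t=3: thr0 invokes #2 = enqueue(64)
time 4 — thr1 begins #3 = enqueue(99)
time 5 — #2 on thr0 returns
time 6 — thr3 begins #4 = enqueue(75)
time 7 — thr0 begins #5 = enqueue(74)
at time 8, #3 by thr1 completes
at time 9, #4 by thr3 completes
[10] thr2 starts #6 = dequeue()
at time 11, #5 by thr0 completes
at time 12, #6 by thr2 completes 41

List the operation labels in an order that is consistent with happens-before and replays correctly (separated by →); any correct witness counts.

#1 → #2 → #3 → #4 → #5 → #6

1. #1 enqueue(41), leaving queue <41>
2. #2 enqueue(64), leaving queue <41,64>
3. #3 enqueue(99), leaving queue <41,64,99>
4. #4 enqueue(75), leaving queue <41,64,99,75>
5. #5 enqueue(74), leaving queue <41,64,99,75,74>
6. #6 dequeue() → 41, leaving queue <64,99,75,74>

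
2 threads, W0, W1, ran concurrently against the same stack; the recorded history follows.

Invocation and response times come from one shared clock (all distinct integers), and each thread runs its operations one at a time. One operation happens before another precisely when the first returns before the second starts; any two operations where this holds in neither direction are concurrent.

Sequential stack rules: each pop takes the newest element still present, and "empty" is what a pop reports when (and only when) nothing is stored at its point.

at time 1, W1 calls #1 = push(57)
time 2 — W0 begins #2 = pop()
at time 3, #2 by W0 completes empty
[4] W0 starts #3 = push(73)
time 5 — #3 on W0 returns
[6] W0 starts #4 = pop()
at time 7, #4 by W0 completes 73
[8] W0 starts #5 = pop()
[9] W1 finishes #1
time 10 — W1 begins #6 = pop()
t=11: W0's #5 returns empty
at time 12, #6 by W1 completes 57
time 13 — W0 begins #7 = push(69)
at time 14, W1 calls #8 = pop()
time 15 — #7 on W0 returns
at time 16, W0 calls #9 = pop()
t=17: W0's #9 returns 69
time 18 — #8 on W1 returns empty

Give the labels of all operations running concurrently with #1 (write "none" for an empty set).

overlap test against #1 [1,9]: concurrent iff the interval meets 1..9
#2 [2,3]: concurrent
#3 [4,5]: concurrent
#4 [6,7]: concurrent
#5 [8,11]: concurrent
#6 [10,12]: after
#7 [13,15]: after
#8 [14,18]: after
#9 [16,17]: after

#2, #3, #4, #5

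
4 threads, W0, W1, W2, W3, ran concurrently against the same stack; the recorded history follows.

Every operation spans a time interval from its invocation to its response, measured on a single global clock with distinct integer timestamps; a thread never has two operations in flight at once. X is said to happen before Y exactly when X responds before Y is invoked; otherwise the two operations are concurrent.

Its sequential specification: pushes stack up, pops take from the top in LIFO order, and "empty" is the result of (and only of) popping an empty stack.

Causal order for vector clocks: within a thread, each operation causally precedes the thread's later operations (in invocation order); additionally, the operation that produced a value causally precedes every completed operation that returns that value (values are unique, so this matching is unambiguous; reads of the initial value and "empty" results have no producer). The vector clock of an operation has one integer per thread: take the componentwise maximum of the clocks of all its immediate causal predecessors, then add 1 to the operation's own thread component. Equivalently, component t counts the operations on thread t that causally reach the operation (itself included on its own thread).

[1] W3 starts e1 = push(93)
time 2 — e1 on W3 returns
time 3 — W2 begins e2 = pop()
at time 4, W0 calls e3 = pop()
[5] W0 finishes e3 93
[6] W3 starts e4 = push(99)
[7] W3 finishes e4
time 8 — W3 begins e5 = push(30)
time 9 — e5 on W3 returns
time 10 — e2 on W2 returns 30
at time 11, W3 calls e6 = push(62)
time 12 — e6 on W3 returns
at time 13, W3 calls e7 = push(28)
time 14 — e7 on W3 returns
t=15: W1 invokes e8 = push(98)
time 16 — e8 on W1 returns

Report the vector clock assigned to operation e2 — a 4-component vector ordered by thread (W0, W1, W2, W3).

(0, 0, 1, 3)

root op e1, invoked 1: fresh clock plus W3's own tick → (0, 0, 0, 1)
root op e8, invoked 15: fresh clock plus W1's own tick → (0, 1, 0, 0)
invoked at 6, e4 merges VC(e1)=(0, 0, 0, 1) and bumps W3's slot → (0, 0, 0, 2)
invoked at 4, e3 merges VC(e1)=(0, 0, 0, 1) and bumps W0's slot → (1, 0, 0, 1)
invoked at 8, e5 merges VC(e4)=(0, 0, 0, 2) and bumps W3's slot → (0, 0, 0, 3)
invoked at 11, e6 merges VC(e5)=(0, 0, 0, 3) and bumps W3's slot → (0, 0, 0, 4)
invoked at 3, e2 merges VC(e5)=(0, 0, 0, 3) and bumps W2's slot → (0, 0, 1, 3)
invoked at 13, e7 merges VC(e6)=(0, 0, 0, 4) and bumps W3's slot → (0, 0, 0, 5)
target: VC(e2) = (0, 0, 1, 3)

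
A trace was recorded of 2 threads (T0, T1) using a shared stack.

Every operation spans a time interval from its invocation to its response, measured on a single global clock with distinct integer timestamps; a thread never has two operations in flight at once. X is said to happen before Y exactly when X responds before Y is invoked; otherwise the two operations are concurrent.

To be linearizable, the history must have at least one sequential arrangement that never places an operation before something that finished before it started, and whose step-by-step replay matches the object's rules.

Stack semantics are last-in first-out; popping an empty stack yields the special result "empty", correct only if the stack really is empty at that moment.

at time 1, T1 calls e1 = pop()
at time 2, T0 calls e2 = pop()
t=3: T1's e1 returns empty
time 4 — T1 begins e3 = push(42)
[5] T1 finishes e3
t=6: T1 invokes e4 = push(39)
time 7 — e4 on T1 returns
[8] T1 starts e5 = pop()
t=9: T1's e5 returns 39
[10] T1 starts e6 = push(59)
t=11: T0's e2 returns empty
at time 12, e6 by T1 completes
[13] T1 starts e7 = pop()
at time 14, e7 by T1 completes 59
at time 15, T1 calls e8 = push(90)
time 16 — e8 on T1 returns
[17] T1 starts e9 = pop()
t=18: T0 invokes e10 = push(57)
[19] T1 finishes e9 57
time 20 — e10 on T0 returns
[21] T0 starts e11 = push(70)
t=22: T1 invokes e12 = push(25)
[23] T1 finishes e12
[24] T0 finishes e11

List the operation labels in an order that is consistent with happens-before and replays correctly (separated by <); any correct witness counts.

e1 < e2 < e3 < e4 < e5 < e6 < e7 < e8 < e10 < e9 < e11 < e12

1. e1 pop() → empty, leaving stack <>
2. e2 pop() → empty, leaving stack <>
3. e3 push(42), leaving stack <42>
4. e4 push(39), leaving stack <42,39>
5. e5 pop() → 39, leaving stack <42>
6. e6 push(59), leaving stack <42,59>
7. e7 pop() → 59, leaving stack <42>
8. e8 push(90), leaving stack <42,90>
9. e10 push(57), leaving stack <42,90,57>
10. e9 pop() → 57, leaving stack <42,90>
11. e11 push(70), leaving stack <42,90,70>
12. e12 push(25), leaving stack <42,90,70,25>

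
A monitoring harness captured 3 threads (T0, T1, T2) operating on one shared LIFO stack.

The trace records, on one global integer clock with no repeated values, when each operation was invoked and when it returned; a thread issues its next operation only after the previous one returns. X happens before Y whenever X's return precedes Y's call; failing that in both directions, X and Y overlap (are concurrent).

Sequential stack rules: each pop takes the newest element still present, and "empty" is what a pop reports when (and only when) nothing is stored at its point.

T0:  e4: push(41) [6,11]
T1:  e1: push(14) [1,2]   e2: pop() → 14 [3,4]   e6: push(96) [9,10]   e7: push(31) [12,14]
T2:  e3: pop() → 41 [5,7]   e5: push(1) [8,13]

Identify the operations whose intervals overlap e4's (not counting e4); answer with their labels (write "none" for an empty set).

overlap test against e4 [6,11]: concurrent iff the interval meets 6..11
e1 [1,2]: before
e2 [3,4]: before
e3 [5,7]: concurrent
e5 [8,13]: concurrent
e6 [9,10]: concurrent
e7 [12,14]: after

e3, e5, e6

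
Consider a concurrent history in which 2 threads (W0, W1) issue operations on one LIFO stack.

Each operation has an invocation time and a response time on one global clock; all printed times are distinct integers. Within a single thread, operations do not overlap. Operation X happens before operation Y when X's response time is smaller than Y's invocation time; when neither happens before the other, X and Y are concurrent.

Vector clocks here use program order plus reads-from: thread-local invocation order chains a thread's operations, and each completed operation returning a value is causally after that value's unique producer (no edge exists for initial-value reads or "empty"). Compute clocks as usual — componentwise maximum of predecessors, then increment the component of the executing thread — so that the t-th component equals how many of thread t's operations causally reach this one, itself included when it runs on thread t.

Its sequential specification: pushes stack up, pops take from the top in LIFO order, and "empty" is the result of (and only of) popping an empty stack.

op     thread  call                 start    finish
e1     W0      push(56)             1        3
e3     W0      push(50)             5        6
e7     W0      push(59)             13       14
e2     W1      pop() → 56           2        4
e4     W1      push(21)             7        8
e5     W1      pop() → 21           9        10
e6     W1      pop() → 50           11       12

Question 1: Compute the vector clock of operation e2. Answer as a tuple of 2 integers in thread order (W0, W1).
no predecessors for e1 (invoked 1): W0 increments from zero → (1, 0)
from VC(e1)=(1, 0), e2 (invoked 2) maxes components and bumps W1 → (1, 1)
from VC(e1)=(1, 0), e3 (invoked 5) maxes components and bumps W0 → (2, 0)
from VC(e2)=(1, 1), e4 (invoked 7) maxes components and bumps W1 → (1, 2)
from VC(e3)=(2, 0), e7 (invoked 13) maxes components and bumps W0 → (3, 0)
from VC(e4)=(1, 2), e5 (invoked 9) maxes components and bumps W1 → (1, 3)
from VC(e3)=(2, 0), VC(e5)=(1, 3), e6 (invoked 11) maxes components and bumps W1 → (2, 4)
target: VC(e2) = (1, 1)

(1, 1)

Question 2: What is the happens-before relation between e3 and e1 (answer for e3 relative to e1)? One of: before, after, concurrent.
e3 spans [5,6], e1 spans [1,3]
resp(e1)=3 < inv(e3)=5

after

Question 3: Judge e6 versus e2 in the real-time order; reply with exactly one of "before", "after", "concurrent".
e6 spans [11,12], e2 spans [2,4]
resp(e2)=4 < inv(e6)=11

after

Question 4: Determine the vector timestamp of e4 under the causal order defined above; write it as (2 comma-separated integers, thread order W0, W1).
root op e1, invoked 1: fresh clock plus W0's own tick → (1, 0)
e2 (invocation 2): componentwise max over VC(e1)=(1, 0), +1 at W1, giving (1, 1)
e3 (invocation 5): componentwise max over VC(e1)=(1, 0), +1 at W0, giving (2, 0)
e4 (invocation 7): componentwise max over VC(e2)=(1, 1), +1 at W1, giving (1, 2)
e7 (invocation 13): componentwise max over VC(e3)=(2, 0), +1 at W0, giving (3, 0)
e5 (invocation 9): componentwise max over VC(e4)=(1, 2), +1 at W1, giving (1, 3)
e6 (invocation 11): componentwise max over VC(e3)=(2, 0), VC(e5)=(1, 3), +1 at W1, giving (2, 4)
target: VC(e4) = (1, 2)

(1, 2)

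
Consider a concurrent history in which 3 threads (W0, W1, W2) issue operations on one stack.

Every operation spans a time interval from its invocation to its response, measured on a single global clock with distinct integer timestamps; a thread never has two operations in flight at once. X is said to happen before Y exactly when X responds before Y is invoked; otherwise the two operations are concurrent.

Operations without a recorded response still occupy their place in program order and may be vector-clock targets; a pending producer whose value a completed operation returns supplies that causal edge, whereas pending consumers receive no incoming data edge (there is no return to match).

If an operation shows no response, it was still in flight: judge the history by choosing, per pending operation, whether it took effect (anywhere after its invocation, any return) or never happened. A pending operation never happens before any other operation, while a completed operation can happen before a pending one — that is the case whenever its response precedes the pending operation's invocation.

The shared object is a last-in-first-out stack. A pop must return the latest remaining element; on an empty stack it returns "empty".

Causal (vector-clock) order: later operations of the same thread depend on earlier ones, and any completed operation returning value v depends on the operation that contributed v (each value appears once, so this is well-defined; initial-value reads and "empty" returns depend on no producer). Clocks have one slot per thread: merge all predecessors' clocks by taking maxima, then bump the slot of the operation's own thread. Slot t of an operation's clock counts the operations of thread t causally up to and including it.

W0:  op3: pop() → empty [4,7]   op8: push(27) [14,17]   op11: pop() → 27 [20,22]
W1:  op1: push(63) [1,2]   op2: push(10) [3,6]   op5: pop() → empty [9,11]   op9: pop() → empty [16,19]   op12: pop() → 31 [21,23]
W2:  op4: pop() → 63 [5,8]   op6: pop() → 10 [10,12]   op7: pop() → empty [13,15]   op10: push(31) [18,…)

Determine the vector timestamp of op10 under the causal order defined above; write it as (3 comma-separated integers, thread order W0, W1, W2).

no predecessors for op1 (invoked 1): W1 increments from zero → (0, 1, 0)
no predecessors for op3 (invoked 4): W0 increments from zero → (1, 0, 0)
op4 (invocation 5): componentwise max over VC(op1)=(0, 1, 0), +1 at W2, giving (0, 1, 1)
op2 (invocation 3): componentwise max over VC(op1)=(0, 1, 0), +1 at W1, giving (0, 2, 0)
op8 (invocation 14): componentwise max over VC(op3)=(1, 0, 0), +1 at W0, giving (2, 0, 0)
op5 (invocation 9): componentwise max over VC(op2)=(0, 2, 0), +1 at W1, giving (0, 3, 0)
op11 (invocation 20): componentwise max over VC(op8)=(2, 0, 0), +1 at W0, giving (3, 0, 0)
op6 (invocation 10): componentwise max over VC(op2)=(0, 2, 0), VC(op4)=(0, 1, 1), +1 at W2, giving (0, 2, 2)
op9 (invocation 16): componentwise max over VC(op5)=(0, 3, 0), +1 at W1, giving (0, 4, 0)
op7 (invocation 13): componentwise max over VC(op6)=(0, 2, 2), +1 at W2, giving (0, 2, 3)
op10 (invocation 18): componentwise max over VC(op7)=(0, 2, 3), +1 at W2, giving (0, 2, 4)
op12 (invocation 21): componentwise max over VC(op9)=(0, 4, 0), VC(op10)=(0, 2, 4), +1 at W1, giving (0, 5, 4)
target: VC(op10) = (0, 2, 4)

(0, 2, 4)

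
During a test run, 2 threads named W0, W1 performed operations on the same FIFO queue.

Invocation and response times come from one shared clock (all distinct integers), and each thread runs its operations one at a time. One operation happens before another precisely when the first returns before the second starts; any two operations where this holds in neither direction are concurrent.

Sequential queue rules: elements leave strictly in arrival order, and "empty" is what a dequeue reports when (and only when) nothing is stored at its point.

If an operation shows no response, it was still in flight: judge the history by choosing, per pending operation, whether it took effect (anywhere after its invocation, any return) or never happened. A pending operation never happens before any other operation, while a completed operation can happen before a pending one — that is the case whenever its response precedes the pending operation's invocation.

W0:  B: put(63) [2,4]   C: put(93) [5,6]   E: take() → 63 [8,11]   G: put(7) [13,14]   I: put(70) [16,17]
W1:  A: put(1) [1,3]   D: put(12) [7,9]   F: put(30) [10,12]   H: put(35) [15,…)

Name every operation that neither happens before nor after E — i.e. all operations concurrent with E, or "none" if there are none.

D, F

overlap test against E [8,11]: concurrent iff the interval meets 8..11
A [1,3]: before
B [2,4]: before
C [5,6]: before
D [7,9]: concurrent
F [10,12]: concurrent
G [13,14]: after
H [15,…): after
I [16,17]: after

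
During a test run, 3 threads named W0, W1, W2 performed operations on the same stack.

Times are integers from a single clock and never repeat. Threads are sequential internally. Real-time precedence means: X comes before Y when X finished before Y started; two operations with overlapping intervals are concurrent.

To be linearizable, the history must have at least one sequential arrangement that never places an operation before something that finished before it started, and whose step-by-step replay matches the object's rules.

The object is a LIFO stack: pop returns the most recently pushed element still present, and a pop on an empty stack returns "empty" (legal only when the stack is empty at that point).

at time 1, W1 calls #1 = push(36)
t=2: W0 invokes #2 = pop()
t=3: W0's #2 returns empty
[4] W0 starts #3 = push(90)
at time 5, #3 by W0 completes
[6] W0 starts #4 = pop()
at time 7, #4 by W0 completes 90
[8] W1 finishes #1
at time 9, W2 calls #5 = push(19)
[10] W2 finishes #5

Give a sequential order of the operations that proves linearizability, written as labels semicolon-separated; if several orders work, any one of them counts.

#2; #1; #3; #4; #5

step 1: #2 pop() → empty — stack <>
step 2: #1 push(36) — stack <36>
step 3: #3 push(90) — stack <36,90>
step 4: #4 pop() → 90 — stack <36>
step 5: #5 push(19) — stack <36,19>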